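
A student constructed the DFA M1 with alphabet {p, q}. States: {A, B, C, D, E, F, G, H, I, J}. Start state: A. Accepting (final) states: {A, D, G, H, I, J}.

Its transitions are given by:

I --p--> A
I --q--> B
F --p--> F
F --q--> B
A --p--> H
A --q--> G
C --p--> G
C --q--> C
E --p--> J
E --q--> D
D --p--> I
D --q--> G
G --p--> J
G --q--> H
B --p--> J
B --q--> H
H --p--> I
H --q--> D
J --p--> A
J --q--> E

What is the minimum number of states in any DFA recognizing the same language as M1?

First remove the unreachable states {C,F}; 8 states remain.
Initial partition by acceptance: {A,D,G,H,I,J} | {B,E}.
On input q, block {A,D,G,H,I,J} splits into {A,D,G,H} and {I,J}.
On input p, block {A,D,G,H} splits into {D,G,H} and {A}.
Stable partition: {D,G,H} | {B,E} | {I,J} | {A} — 4 equivalence classes.

4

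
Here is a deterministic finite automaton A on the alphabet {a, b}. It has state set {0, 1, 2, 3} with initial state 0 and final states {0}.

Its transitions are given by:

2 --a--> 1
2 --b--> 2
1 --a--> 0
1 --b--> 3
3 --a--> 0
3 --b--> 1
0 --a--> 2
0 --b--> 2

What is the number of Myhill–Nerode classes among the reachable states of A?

3

Every state is reachable, so we keep all 4.
P0 = {0} | {1,2,3}.
Refine {1,2,3} on symbol a: members go to different blocks, giving {1,3} and {2}.
No further refinement is possible. Final partition (3 blocks): {0} | {1,3} | {2}.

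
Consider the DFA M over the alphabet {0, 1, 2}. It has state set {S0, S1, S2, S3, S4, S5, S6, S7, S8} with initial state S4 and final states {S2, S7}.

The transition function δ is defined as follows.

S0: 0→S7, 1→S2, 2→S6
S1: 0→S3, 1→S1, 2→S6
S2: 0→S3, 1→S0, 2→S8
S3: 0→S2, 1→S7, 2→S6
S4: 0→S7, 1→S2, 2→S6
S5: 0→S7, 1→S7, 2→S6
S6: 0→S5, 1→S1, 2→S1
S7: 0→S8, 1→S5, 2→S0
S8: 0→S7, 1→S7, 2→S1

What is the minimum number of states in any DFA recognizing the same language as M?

3

All states are reachable from the start state.
P0 = {S2,S7} | {S0,S1,S3,S4,S5,S6,S8}.
Split {S0,S1,S3,S4,S5,S6,S8} by δ(·,0) → {S0,S3,S4,S5,S8} and {S1,S6}.
The partition is now stable with 3 blocks: {S2,S7} | {S0,S3,S4,S5,S8} | {S1,S6}.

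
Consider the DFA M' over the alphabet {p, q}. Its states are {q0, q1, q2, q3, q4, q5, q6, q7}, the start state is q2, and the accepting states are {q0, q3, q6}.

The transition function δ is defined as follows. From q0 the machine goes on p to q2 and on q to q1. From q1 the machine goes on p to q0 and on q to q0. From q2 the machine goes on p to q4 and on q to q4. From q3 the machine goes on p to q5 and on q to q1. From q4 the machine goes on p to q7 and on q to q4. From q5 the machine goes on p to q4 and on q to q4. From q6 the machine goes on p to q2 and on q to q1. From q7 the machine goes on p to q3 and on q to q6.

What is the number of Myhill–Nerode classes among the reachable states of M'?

All states are reachable from the start state.
Start with accepting vs non-accepting: {q0,q3,q6} | {q1,q2,q4,q5,q7}.
On input p, block {q1,q2,q4,q5,q7} splits into {q2,q4,q5} and {q1,q7}.
Refine {q2,q4,q5} on symbol p: members go to different blocks, giving {q2,q5} and {q4}.
The partition is now stable with 4 blocks: {q0,q3,q6} | {q2,q5} | {q1,q7} | {q4}.

4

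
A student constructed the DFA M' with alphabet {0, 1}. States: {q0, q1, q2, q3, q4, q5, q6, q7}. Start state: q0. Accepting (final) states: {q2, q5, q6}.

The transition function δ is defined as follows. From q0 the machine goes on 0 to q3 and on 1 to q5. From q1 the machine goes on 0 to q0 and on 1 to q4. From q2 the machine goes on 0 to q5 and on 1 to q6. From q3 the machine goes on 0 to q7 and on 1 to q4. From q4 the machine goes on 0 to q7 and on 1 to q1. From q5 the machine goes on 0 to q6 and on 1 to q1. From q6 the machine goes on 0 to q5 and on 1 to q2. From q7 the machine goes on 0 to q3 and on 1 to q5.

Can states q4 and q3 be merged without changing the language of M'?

Yes

All states are reachable from the start state.
Start with accepting vs non-accepting: {q2,q5,q6} | {q0,q1,q3,q4,q7}.
Refine {q2,q5,q6} on symbol 1: members go to different blocks, giving {q2,q6} and {q5}.
On input 1, block {q0,q1,q3,q4,q7} splits into {q1,q3,q4} and {q0,q7}.
No further refinement is possible. Final partition (4 blocks): {q2,q6} | {q1,q3,q4} | {q5} | {q0,q7}.
q4 and q3 lie in the same block of the stable partition, so they are equivalent — no string distinguishes them.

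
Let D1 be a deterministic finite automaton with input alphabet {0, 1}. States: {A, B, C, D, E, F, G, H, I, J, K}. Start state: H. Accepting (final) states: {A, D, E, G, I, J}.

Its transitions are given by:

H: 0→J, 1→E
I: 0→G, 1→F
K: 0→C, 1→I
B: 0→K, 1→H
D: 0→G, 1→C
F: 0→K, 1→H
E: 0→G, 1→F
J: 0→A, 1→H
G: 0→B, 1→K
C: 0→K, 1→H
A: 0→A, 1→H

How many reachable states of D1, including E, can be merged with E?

Reachable states from the start: {A,B,C,E,F,G,H,I,J,K}. Unreachable: {D} — drop them.
P0 = {A,E,G,I,J} | {B,C,F,H,K}.
Split {A,E,G,I,J} by δ(·,0) → {A,E,I,J} and {G}.
On input 0, block {A,E,I,J} splits into {A,J} and {E,I}.
Split {B,C,F,H,K} by δ(·,0) → {B,C,F,K} and {H}.
Refine {B,C,F,K} on symbol 1: members go to different blocks, giving {B,C,F} and {K}.
The partition is now stable with 6 blocks: {A,J} | {B,C,F} | {G} | {E,I} | {H} | {K}.
State E belongs to the block {E,I}, which has 2 states.

2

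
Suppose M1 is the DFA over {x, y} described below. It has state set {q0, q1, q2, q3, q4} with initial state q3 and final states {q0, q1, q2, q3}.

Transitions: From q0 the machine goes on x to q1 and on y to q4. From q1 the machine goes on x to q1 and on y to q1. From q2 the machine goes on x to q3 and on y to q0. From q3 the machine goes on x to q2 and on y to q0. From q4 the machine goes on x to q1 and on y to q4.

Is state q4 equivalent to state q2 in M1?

Start with accepting vs non-accepting: {q0,q1,q2,q3} | {q4}.
On input y, block {q0,q1,q2,q3} splits into {q1,q2,q3} and {q0}.
On input y, block {q1,q2,q3} splits into {q2,q3} and {q1}.
No further refinement is possible. Final partition (4 blocks): {q2,q3} | {q4} | {q0} | {q1}.
q4 and q2 end up in different blocks, so they are distinguishable. For instance, the string 'ε' is accepted from only q2.

No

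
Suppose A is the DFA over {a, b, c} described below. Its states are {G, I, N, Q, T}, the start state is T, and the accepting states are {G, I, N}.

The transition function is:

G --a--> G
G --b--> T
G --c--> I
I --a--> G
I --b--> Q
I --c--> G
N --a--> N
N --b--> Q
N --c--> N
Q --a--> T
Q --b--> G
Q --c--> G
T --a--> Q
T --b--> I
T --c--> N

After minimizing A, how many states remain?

2

P0 = {G,I,N} | {Q,T}.
Stable partition: {G,I,N} | {Q,T} — 2 equivalence classes.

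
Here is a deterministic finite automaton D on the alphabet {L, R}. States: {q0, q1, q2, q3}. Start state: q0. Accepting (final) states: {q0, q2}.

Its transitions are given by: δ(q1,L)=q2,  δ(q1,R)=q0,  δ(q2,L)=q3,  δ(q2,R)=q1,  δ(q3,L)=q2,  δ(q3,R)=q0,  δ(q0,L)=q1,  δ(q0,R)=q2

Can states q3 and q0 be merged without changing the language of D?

P0 = {q0,q2} | {q1,q3}.
Refine {q0,q2} on symbol R: members go to different blocks, giving {q0} and {q2}.
Stable partition: {q0} | {q1,q3} | {q2} — 3 equivalence classes.
q3 and q0 end up in different blocks, so they are distinguishable. For instance, the string 'ε' is accepted from only q0.

No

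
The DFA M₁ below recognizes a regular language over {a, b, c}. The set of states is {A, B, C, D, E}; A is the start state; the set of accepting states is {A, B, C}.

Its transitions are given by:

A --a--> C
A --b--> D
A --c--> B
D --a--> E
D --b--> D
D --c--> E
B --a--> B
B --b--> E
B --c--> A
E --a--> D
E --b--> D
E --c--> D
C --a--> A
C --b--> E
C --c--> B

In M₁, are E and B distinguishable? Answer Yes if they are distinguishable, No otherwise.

Every state is reachable, so we keep all 5.
P0 = {A,B,C} | {D,E}.
Stable partition: {A,B,C} | {D,E} — 2 equivalence classes.
E and B end up in different blocks, so they are distinguishable. For instance, the string 'ε' is accepted from only B.

Yes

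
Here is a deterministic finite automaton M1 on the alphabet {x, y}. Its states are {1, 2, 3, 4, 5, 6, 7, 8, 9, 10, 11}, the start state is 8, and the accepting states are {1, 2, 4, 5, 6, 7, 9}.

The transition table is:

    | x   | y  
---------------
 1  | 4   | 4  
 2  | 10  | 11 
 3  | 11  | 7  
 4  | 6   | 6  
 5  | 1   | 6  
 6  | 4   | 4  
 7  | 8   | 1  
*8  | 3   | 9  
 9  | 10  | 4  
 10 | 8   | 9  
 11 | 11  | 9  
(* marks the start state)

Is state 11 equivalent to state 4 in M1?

Reachable states from the start: {1,3,4,6,7,8,9,10,11}. Unreachable: {2,5} — drop them.
P0 = {1,4,6,7,9} | {3,8,10,11}.
Split {1,4,6,7,9} by δ(·,x) → {1,4,6} and {7,9}.
The partition is now stable with 3 blocks: {1,4,6} | {3,8,10,11} | {7,9}.
11 and 4 end up in different blocks, so they are distinguishable. For instance, the string 'ε' is accepted from only 4.

No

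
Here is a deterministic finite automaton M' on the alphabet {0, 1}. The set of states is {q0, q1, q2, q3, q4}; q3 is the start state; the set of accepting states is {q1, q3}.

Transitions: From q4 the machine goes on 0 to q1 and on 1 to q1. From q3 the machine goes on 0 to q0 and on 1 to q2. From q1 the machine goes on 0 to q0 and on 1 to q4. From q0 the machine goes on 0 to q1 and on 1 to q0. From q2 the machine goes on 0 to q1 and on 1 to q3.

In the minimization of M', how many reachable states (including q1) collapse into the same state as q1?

Every state is reachable, so we keep all 5.
P0 = {q1,q3} | {q0,q2,q4}.
Refine {q0,q2,q4} on symbol 1: members go to different blocks, giving {q2,q4} and {q0}.
Stable partition: {q1,q3} | {q2,q4} | {q0} — 3 equivalence classes.
The equivalence class containing q1 is {q1,q3}, of size 2.

2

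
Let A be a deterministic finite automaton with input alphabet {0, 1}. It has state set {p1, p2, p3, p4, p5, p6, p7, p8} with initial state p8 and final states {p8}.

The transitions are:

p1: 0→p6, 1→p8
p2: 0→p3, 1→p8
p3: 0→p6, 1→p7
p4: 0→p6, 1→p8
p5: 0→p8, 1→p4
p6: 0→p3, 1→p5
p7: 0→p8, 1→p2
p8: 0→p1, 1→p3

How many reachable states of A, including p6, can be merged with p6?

2

Start with accepting vs non-accepting: {p8} | {p1,p2,p3,p4,p5,p6,p7}.
Refine {p1,p2,p3,p4,p5,p6,p7} on symbol 0: members go to different blocks, giving {p1,p2,p3,p4,p6} and {p5,p7}.
On input 1, block {p1,p2,p3,p4,p6} splits into {p1,p2,p4} and {p3,p6}.
No further refinement is possible. Final partition (4 blocks): {p8} | {p1,p2,p4} | {p5,p7} | {p3,p6}.
State p6 belongs to the block {p3,p6}, which has 2 states.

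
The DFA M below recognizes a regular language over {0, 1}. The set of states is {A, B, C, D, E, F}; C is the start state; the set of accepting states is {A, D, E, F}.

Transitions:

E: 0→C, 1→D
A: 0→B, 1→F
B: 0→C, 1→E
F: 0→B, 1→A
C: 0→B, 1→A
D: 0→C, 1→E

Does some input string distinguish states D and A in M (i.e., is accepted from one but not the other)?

All states are reachable from the start state.
Start with accepting vs non-accepting: {A,D,E,F} | {B,C}.
No further refinement is possible. Final partition (2 blocks): {A,D,E,F} | {B,C}.
D and A lie in the same block of the stable partition, so they are equivalent — no string distinguishes them.

No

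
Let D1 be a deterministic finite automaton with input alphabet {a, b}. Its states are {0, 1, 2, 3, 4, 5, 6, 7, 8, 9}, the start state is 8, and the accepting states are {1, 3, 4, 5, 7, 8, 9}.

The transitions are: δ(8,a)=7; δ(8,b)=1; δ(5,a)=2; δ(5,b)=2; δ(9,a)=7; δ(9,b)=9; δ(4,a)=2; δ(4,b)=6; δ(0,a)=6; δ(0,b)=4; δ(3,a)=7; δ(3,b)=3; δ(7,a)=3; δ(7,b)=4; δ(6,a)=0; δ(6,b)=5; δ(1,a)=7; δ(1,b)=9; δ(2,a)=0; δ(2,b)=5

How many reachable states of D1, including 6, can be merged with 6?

3

All states are reachable from the start state.
Start with accepting vs non-accepting: {1,3,4,5,7,8,9} | {0,2,6}.
Split {1,3,4,5,7,8,9} by δ(·,a) → {1,3,7,8,9} and {4,5}.
On input b, block {1,3,7,8,9} splits into {1,3,8,9} and {7}.
No further refinement is possible. Final partition (4 blocks): {1,3,8,9} | {0,2,6} | {4,5} | {7}.
The equivalence class containing 6 is {0,2,6}, of size 3.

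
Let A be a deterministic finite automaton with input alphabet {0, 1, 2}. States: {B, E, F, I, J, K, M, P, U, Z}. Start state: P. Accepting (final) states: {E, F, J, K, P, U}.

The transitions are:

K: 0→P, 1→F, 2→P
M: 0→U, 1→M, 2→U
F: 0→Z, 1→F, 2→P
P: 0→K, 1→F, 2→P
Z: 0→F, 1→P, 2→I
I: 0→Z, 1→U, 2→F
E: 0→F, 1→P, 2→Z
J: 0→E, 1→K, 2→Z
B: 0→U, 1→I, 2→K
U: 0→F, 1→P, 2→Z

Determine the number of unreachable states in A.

4

Starting at P and following transitions, the reachable set is {F, I, K, P, U, Z}. That leaves B, E, J, M unreachable — 4 in total.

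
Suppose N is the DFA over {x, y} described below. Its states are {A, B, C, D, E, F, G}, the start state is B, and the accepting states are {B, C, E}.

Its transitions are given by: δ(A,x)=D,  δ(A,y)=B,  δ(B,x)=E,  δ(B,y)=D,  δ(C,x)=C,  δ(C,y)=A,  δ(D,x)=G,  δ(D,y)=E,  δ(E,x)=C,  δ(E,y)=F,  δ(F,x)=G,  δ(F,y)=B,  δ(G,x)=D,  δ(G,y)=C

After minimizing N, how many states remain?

Every state is reachable, so we keep all 7.
P0 = {B,C,E} | {A,D,F,G}.
No further refinement is possible. Final partition (2 blocks): {B,C,E} | {A,D,F,G}.

2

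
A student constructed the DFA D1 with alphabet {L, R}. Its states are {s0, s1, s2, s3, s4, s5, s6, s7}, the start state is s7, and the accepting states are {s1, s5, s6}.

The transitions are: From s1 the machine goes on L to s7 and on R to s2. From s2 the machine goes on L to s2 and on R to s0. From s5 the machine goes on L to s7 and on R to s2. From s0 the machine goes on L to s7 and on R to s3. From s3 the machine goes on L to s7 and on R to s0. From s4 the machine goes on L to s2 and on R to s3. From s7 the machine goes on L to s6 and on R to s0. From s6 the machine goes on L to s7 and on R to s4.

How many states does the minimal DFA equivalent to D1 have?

First remove the unreachable states {s1,s5}; 6 states remain.
Initial partition by acceptance: {s6} | {s0,s2,s3,s4,s7}.
Split {s0,s2,s3,s4,s7} by δ(·,L) → {s0,s2,s3,s4} and {s7}.
Refine {s0,s2,s3,s4} on symbol L: members go to different blocks, giving {s0,s3} and {s2,s4}.
No further refinement is possible. Final partition (4 blocks): {s6} | {s0,s3} | {s7} | {s2,s4}.

4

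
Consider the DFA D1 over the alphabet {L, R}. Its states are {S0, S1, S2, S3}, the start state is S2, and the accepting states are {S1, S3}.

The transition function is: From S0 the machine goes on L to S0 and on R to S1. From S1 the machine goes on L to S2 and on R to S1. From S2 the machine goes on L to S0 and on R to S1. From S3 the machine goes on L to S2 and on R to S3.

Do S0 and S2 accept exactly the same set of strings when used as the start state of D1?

Yes

Reachable states from the start: {S0,S1,S2}. Unreachable: {S3} — drop them.
Initial partition by acceptance: {S1} | {S0,S2}.
The partition is now stable with 2 blocks: {S1} | {S0,S2}.
S0 and S2 lie in the same block of the stable partition, so they are equivalent — no string distinguishes them.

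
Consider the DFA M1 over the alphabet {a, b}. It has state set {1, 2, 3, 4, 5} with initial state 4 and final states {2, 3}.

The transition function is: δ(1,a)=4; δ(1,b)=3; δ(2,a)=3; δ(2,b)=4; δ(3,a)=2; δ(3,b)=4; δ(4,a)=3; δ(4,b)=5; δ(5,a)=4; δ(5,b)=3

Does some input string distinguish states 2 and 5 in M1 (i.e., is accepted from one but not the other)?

Yes

Reachable states from the start: {2,3,4,5}. Unreachable: {1} — drop them.
Start with accepting vs non-accepting: {2,3} | {4,5}.
On input a, block {4,5} splits into {4} and {5}.
No further refinement is possible. Final partition (3 blocks): {2,3} | {4} | {5}.
2 and 5 end up in different blocks, so they are distinguishable. For instance, the string 'ε' is accepted from only 2.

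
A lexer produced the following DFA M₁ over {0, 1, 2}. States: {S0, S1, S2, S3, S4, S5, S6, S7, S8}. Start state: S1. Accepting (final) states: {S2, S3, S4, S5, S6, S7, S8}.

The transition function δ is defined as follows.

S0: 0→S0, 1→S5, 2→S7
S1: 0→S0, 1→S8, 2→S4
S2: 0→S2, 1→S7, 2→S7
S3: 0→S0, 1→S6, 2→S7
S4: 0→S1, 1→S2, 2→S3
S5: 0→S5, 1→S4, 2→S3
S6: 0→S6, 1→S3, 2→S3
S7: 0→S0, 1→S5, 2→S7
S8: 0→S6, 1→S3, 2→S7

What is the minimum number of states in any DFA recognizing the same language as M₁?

3

All states are reachable from the start state.
Start with accepting vs non-accepting: {S2,S3,S4,S5,S6,S7,S8} | {S0,S1}.
Split {S2,S3,S4,S5,S6,S7,S8} by δ(·,0) → {S2,S5,S6,S8} and {S3,S4,S7}.
Stable partition: {S2,S5,S6,S8} | {S0,S1} | {S3,S4,S7} — 3 equivalence classes.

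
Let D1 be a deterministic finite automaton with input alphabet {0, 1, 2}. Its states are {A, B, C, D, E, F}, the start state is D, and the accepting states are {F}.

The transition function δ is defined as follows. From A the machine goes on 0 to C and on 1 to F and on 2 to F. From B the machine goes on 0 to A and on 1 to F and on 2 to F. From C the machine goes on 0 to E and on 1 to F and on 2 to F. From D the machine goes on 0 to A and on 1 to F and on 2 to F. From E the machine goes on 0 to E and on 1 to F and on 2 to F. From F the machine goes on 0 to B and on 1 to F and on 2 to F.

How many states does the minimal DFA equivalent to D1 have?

Start with accepting vs non-accepting: {F} | {A,B,C,D,E}.
No further refinement is possible. Final partition (2 blocks): {F} | {A,B,C,D,E}.

2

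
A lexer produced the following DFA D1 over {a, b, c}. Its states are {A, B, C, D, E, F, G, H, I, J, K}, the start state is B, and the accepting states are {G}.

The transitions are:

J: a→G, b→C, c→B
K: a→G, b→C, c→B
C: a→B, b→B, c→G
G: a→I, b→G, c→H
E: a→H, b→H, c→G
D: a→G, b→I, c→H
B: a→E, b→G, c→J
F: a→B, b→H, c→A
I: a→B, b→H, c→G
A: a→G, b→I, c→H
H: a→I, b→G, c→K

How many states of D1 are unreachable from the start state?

No path from B leads to A, D, F; the other 8 states are all reachable.

3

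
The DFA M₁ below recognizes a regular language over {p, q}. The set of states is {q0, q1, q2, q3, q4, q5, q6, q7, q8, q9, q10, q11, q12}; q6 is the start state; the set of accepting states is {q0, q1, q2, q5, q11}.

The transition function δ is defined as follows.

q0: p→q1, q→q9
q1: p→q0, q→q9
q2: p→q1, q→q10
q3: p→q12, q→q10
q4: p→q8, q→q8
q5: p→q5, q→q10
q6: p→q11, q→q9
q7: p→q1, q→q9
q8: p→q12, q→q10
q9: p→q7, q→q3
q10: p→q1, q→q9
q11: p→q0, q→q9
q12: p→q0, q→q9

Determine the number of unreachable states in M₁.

BFS from q6 reaches {q0, q1, q3, q6, q7, q9, q10, q11, q12}; the 4 state(s) q2, q4, q5, q8 are never visited.

4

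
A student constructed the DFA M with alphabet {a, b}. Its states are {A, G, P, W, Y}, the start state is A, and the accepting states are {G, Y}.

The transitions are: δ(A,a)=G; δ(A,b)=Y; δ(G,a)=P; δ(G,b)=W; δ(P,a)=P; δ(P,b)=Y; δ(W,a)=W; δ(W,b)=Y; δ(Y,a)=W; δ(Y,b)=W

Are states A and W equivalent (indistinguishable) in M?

All states are reachable from the start state.
P0 = {G,Y} | {A,P,W}.
Refine {A,P,W} on symbol a: members go to different blocks, giving {P,W} and {A}.
No further refinement is possible. Final partition (3 blocks): {G,Y} | {P,W} | {A}.
A and W end up in different blocks, so they are distinguishable. For instance, the string 'a' is accepted from only A.

No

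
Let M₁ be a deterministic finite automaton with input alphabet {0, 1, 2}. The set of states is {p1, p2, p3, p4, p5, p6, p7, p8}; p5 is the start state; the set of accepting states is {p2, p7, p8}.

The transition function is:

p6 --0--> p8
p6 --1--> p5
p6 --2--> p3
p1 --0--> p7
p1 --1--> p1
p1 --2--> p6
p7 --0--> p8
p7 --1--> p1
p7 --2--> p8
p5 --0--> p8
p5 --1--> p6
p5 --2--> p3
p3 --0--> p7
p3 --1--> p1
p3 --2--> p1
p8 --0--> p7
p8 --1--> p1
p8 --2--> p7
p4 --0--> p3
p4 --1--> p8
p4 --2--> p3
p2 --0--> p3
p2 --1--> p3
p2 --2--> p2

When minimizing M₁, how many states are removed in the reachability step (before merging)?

2

BFS from p5 reaches {p1, p3, p5, p6, p7, p8}; the 2 state(s) p2, p4 are never visited.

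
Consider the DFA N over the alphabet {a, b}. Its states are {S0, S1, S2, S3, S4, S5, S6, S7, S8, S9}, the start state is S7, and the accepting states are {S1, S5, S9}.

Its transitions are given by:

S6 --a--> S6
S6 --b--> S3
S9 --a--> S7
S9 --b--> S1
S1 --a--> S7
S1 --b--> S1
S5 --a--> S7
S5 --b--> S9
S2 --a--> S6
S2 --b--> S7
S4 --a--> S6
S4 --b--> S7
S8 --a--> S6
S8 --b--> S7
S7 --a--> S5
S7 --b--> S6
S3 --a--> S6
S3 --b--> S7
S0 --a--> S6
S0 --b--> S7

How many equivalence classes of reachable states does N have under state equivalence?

4

States {S0,S2,S4,S8} cannot be reached from the start state, so discard them.
Start with accepting vs non-accepting: {S1,S5,S9} | {S3,S6,S7}.
Split {S3,S6,S7} by δ(·,a) → {S3,S6} and {S7}.
On input b, block {S3,S6} splits into {S3} and {S6}.
Stable partition: {S1,S5,S9} | {S3} | {S7} | {S6} — 4 equivalence classes.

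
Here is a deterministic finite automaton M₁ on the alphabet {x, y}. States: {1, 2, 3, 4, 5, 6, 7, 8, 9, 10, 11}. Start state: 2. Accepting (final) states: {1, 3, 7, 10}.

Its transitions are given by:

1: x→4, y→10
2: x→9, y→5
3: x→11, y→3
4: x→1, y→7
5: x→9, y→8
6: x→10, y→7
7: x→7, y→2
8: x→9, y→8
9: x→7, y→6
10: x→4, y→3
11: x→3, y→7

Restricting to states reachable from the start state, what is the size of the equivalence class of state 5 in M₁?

Every state is reachable, so we keep all 11.
Start with accepting vs non-accepting: {1,3,7,10} | {2,4,5,6,8,9,11}.
Split {1,3,7,10} by δ(·,x) → {1,3,10} and {7}.
Split {2,4,5,6,8,9,11} by δ(·,x) → {2,5,8} and {4,6,11} and {9}.
No further refinement is possible. Final partition (5 blocks): {1,3,10} | {2,5,8} | {7} | {4,6,11} | {9}.
The equivalence class containing 5 is {2,5,8}, of size 3.

3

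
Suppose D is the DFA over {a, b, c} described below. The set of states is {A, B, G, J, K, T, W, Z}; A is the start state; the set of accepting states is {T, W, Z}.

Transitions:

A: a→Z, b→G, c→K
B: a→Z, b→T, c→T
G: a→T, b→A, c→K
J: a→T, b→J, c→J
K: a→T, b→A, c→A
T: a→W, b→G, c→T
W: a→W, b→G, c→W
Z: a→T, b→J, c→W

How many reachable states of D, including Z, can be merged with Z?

Reachable states from the start: {A,G,J,K,T,W,Z}. Unreachable: {B} — drop them.
Start with accepting vs non-accepting: {T,W,Z} | {A,G,J,K}.
Stable partition: {T,W,Z} | {A,G,J,K} — 2 equivalence classes.
The equivalence class containing Z is {T,W,Z}, of size 3.

3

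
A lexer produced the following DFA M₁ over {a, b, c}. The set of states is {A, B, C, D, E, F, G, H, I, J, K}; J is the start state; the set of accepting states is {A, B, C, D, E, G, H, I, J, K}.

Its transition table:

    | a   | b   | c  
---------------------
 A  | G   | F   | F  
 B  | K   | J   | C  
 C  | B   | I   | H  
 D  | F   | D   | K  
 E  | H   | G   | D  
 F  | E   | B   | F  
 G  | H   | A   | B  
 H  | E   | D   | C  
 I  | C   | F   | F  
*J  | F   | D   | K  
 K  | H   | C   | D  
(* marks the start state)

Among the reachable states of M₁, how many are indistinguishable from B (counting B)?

All states are reachable from the start state.
P0 = {A,B,C,D,E,G,H,I,J,K} | {F}.
Split {A,B,C,D,E,G,H,I,J,K} by δ(·,a) → {A,B,C,E,G,H,I,K} and {D,J}.
Refine {A,B,C,E,G,H,I,K} on symbol b: members go to different blocks, giving {C,E,G,K} and {A,I} and {B,H}.
Split {C,E,G,K} by δ(·,b) → {C,G} and {E,K}.
The partition is now stable with 6 blocks: {C,G} | {F} | {D,J} | {A,I} | {B,H} | {E,K}.
State B belongs to the block {B,H}, which has 2 states.

2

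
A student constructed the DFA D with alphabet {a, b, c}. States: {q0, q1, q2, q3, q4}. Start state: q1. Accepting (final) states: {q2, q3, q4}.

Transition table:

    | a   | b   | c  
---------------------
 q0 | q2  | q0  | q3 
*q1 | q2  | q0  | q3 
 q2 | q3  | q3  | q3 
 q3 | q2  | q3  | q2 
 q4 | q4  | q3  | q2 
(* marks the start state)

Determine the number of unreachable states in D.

1

BFS from q1 reaches {q0, q1, q2, q3}; the 1 state(s) q4 are never visited.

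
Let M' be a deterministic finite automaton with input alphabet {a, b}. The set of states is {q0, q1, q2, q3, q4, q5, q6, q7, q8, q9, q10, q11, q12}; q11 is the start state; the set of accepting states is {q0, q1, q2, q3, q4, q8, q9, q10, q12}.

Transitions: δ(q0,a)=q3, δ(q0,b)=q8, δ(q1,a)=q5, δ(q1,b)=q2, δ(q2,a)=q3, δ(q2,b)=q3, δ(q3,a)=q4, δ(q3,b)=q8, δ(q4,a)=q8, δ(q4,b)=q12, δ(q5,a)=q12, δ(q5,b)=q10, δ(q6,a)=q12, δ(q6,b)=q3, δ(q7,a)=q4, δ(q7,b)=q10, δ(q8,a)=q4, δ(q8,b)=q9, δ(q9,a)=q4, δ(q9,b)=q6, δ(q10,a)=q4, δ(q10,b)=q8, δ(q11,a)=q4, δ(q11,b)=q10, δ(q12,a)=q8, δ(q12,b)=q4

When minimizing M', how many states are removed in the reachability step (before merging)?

BFS from q11 reaches {q3, q4, q6, q8, q9, q10, q11, q12}; the 5 state(s) q0, q1, q2, q5, q7 are never visited.

5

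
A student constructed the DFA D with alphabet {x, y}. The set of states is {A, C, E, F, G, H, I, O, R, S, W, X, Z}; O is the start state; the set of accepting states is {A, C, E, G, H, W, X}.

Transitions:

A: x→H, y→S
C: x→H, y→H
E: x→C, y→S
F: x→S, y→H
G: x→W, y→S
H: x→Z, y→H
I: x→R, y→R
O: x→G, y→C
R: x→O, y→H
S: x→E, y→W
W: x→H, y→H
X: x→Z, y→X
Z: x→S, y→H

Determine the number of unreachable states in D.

Starting at O and following transitions, the reachable set is {C, E, G, H, O, S, W, Z}. That leaves A, F, I, R, X unreachable — 5 in total.

5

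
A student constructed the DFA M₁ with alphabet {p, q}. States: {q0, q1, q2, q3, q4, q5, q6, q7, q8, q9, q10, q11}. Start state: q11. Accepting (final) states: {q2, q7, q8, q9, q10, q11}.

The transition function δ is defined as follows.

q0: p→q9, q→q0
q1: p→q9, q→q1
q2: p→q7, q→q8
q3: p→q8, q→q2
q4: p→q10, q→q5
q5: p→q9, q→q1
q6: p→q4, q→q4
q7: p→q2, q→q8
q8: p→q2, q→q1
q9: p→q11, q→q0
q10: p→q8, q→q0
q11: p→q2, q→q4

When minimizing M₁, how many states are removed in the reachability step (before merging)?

2

No path from q11 leads to q3, q6; the other 10 states are all reachable.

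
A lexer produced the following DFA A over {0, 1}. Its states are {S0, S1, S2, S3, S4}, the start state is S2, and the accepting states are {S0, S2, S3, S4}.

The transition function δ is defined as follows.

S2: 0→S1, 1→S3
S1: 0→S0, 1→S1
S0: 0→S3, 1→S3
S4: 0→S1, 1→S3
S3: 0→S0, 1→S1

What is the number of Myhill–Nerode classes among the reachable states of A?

First remove the unreachable states {S4}; 4 states remain.
Initial partition by acceptance: {S0,S2,S3} | {S1}.
Split {S0,S2,S3} by δ(·,0) → {S0,S3} and {S2}.
Refine {S0,S3} on symbol 1: members go to different blocks, giving {S0} and {S3}.
No further refinement is possible. Final partition (4 blocks): {S0} | {S1} | {S2} | {S3}.

4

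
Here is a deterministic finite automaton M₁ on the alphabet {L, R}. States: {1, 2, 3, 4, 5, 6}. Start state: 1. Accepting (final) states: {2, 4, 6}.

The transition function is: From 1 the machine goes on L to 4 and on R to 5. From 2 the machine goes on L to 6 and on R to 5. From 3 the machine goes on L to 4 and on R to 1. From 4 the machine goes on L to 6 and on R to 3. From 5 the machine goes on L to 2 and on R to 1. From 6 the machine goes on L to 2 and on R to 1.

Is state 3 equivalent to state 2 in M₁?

No

Every state is reachable, so we keep all 6.
P0 = {2,4,6} | {1,3,5}.
No further refinement is possible. Final partition (2 blocks): {2,4,6} | {1,3,5}.
3 and 2 end up in different blocks, so they are distinguishable. For instance, the string 'ε' is accepted from only 2.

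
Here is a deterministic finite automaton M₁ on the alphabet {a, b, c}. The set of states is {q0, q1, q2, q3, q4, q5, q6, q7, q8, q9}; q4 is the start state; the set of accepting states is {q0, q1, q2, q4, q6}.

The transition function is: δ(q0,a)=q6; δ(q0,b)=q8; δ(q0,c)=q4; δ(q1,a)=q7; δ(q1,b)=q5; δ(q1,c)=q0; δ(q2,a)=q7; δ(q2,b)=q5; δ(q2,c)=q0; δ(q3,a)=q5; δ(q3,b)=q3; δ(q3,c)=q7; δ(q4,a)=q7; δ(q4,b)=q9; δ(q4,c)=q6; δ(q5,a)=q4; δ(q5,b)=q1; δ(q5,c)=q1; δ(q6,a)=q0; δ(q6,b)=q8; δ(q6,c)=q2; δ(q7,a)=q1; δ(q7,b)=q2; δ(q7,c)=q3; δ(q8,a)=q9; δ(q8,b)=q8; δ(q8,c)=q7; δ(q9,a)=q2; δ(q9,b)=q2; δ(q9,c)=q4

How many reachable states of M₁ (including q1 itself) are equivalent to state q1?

P0 = {q0,q1,q2,q4,q6} | {q3,q5,q7,q8,q9}.
On input a, block {q0,q1,q2,q4,q6} splits into {q1,q2,q4} and {q0,q6}.
On input a, block {q3,q5,q7,q8,q9} splits into {q5,q7,q9} and {q3,q8}.
On input c, block {q5,q7,q9} splits into {q5,q9} and {q7}.
No further refinement is possible. Final partition (5 blocks): {q1,q2,q4} | {q5,q9} | {q0,q6} | {q3,q8} | {q7}.
State q1 belongs to the block {q1,q2,q4}, which has 3 states.

3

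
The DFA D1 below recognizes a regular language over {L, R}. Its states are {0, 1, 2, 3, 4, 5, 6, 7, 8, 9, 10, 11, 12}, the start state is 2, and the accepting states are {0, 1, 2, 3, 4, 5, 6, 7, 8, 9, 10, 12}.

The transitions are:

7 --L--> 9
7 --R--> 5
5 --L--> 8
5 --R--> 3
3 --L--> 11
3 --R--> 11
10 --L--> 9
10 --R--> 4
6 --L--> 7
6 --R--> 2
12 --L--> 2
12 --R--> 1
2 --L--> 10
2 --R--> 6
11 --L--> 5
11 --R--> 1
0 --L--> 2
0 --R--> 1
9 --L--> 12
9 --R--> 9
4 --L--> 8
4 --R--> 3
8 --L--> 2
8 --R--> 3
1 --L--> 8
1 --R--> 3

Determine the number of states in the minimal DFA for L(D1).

6

First remove the unreachable states {0}; 12 states remain.
Initial partition by acceptance: {1,2,3,4,5,6,7,8,9,10,12} | {11}.
On input L, block {1,2,3,4,5,6,7,8,9,10,12} splits into {1,2,4,5,6,7,8,9,10,12} and {3}.
On input R, block {1,2,4,5,6,7,8,9,10,12} splits into {2,6,7,9,10,12} and {1,4,5,8}.
On input R, block {2,6,7,9,10,12} splits into {2,6,9} and {7,10,12}.
On input L, block {1,4,5,8} splits into {1,4,5} and {8}.
Stable partition: {2,6,9} | {11} | {3} | {1,4,5} | {7,10,12} | {8} — 6 equivalence classes.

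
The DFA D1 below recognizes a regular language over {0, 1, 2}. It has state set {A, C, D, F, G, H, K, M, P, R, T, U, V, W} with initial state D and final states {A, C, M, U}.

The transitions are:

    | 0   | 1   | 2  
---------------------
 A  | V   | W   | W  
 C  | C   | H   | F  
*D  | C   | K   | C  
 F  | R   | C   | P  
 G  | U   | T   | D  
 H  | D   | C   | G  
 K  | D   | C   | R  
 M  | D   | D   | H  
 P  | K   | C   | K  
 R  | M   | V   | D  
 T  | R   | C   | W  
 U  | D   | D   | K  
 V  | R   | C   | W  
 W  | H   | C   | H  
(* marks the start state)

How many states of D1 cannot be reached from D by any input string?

1

BFS from D reaches {C, D, F, G, H, K, M, P, R, T, U, V, W}; the 1 state(s) A are never visited.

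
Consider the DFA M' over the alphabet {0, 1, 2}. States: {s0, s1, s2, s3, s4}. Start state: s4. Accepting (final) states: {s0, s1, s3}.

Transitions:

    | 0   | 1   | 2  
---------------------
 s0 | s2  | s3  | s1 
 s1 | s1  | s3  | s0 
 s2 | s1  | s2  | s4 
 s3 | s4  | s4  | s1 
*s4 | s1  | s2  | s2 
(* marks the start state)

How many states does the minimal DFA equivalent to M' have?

P0 = {s0,s1,s3} | {s2,s4}.
Split {s0,s1,s3} by δ(·,0) → {s0,s3} and {s1}.
Refine {s0,s3} on symbol 1: members go to different blocks, giving {s0} and {s3}.
The partition is now stable with 4 blocks: {s0} | {s2,s4} | {s1} | {s3}.

4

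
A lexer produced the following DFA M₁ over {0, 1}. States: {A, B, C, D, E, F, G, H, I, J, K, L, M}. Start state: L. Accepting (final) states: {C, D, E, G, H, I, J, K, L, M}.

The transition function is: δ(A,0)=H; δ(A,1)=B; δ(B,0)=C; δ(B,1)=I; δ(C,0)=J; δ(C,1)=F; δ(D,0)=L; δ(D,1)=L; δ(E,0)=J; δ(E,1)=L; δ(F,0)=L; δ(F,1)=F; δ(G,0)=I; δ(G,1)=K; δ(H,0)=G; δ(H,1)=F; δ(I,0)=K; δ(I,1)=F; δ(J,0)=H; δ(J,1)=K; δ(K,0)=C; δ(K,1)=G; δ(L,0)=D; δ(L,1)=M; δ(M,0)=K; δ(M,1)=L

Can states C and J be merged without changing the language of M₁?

No

States {A,B,E} cannot be reached from the start state, so discard them.
P0 = {C,D,G,H,I,J,K,L,M} | {F}.
Refine {C,D,G,H,I,J,K,L,M} on symbol 1: members go to different blocks, giving {D,G,J,K,L,M} and {C,H,I}.
Split {D,G,J,K,L,M} by δ(·,0) → {D,L,M} and {G,J,K}.
Split {D,L,M} by δ(·,0) → {D,L} and {M}.
Split {D,L} by δ(·,1) → {D} and {L}.
The partition is now stable with 6 blocks: {D} | {F} | {C,H,I} | {G,J,K} | {M} | {L}.
C and J end up in different blocks, so they are distinguishable. For instance, the string '1' is accepted from only J.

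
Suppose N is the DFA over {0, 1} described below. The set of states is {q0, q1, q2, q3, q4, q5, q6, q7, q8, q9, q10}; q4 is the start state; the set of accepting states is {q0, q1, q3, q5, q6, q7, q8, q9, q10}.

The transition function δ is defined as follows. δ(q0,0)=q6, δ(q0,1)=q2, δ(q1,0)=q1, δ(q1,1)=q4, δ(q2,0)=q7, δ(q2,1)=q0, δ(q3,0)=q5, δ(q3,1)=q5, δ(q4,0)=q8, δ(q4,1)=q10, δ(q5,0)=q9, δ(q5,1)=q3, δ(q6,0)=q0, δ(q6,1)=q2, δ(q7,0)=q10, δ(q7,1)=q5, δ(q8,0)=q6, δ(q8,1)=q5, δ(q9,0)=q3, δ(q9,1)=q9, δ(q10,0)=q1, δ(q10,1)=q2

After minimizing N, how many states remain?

4

Every state is reachable, so we keep all 11.
P0 = {q0,q1,q3,q5,q6,q7,q8,q9,q10} | {q2,q4}.
Refine {q0,q1,q3,q5,q6,q7,q8,q9,q10} on symbol 1: members go to different blocks, giving {q3,q5,q7,q8,q9} and {q0,q1,q6,q10}.
On input 0, block {q3,q5,q7,q8,q9} splits into {q3,q5,q9} and {q7,q8}.
The partition is now stable with 4 blocks: {q3,q5,q9} | {q2,q4} | {q0,q1,q6,q10} | {q7,q8}.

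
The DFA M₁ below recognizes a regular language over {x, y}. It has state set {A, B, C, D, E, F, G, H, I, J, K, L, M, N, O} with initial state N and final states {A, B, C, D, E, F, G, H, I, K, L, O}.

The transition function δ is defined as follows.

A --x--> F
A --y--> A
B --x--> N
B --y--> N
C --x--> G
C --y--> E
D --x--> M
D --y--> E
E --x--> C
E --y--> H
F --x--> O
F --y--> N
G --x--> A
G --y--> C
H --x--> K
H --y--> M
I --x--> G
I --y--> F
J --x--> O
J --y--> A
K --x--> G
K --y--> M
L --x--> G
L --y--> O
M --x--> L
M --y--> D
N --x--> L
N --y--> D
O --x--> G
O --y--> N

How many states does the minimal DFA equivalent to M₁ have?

States {B,I,J} cannot be reached from the start state, so discard them.
Start with accepting vs non-accepting: {A,C,D,E,F,G,H,K,L,O} | {M,N}.
Split {A,C,D,E,F,G,H,K,L,O} by δ(·,x) → {A,C,E,F,G,H,K,L,O} and {D}.
Split {A,C,E,F,G,H,K,L,O} by δ(·,y) → {A,C,E,G,L} and {F,H,K,O}.
On input x, block {A,C,E,G,L} splits into {C,E,G,L} and {A}.
On input x, block {C,E,G,L} splits into {C,E,L} and {G}.
Refine {C,E,L} on symbol x: members go to different blocks, giving {C,L} and {E}.
Split {C,L} by δ(·,y) → {C} and {L}.
Split {F,H,K,O} by δ(·,x) → {F,H} and {K,O}.
No further refinement is possible. Final partition (9 blocks): {C} | {M,N} | {D} | {F,H} | {A} | {G} | {E} | {L} | {K,O}.

9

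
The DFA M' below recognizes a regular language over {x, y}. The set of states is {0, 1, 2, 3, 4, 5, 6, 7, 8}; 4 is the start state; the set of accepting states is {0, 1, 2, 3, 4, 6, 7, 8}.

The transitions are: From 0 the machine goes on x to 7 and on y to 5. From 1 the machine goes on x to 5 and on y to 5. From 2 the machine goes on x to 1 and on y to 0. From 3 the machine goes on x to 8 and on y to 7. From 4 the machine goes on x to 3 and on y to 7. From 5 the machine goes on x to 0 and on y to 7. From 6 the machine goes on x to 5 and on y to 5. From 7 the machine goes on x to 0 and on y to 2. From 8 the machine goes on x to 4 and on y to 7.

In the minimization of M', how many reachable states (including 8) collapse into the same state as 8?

States {6} cannot be reached from the start state, so discard them.
Initial partition by acceptance: {0,1,2,3,4,7,8} | {5}.
Refine {0,1,2,3,4,7,8} on symbol x: members go to different blocks, giving {0,2,3,4,7,8} and {1}.
Refine {0,2,3,4,7,8} on symbol x: members go to different blocks, giving {0,3,4,7,8} and {2}.
Refine {0,3,4,7,8} on symbol y: members go to different blocks, giving {3,4,8} and {0} and {7}.
The partition is now stable with 6 blocks: {3,4,8} | {5} | {1} | {2} | {0} | {7}.
The equivalence class containing 8 is {3,4,8}, of size 3.

3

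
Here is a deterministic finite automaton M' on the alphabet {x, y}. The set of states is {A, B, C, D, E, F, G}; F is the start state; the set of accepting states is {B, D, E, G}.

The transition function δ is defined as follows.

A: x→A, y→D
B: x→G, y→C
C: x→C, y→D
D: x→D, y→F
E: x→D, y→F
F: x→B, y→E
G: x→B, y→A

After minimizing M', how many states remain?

4

Every state is reachable, so we keep all 7.
P0 = {B,D,E,G} | {A,C,F}.
Split {A,C,F} by δ(·,x) → {A,C} and {F}.
Refine {B,D,E,G} on symbol y: members go to different blocks, giving {B,G} and {D,E}.
Stable partition: {B,G} | {A,C} | {F} | {D,E} — 4 equivalence classes.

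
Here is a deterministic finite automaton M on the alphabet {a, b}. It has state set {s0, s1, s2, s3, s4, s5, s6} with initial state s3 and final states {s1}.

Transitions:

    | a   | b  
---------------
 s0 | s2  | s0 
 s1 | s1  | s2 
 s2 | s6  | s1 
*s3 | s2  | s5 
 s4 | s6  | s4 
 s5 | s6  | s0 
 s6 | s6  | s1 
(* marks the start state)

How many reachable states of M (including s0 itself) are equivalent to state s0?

3

States {s4} cannot be reached from the start state, so discard them.
P0 = {s1} | {s0,s2,s3,s5,s6}.
Split {s0,s2,s3,s5,s6} by δ(·,b) → {s0,s3,s5} and {s2,s6}.
The partition is now stable with 3 blocks: {s1} | {s0,s3,s5} | {s2,s6}.
The equivalence class containing s0 is {s0,s3,s5}, of size 3.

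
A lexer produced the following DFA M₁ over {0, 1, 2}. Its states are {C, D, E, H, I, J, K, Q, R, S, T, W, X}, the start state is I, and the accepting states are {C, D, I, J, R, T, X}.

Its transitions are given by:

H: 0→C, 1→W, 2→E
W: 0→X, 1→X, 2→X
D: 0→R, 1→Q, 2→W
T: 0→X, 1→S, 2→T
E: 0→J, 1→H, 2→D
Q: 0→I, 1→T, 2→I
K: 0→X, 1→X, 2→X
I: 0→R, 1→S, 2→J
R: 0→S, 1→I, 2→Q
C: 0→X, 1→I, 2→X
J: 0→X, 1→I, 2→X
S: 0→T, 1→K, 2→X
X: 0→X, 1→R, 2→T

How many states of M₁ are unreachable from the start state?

No path from I leads to C, D, E, H, W; the other 8 states are all reachable.

5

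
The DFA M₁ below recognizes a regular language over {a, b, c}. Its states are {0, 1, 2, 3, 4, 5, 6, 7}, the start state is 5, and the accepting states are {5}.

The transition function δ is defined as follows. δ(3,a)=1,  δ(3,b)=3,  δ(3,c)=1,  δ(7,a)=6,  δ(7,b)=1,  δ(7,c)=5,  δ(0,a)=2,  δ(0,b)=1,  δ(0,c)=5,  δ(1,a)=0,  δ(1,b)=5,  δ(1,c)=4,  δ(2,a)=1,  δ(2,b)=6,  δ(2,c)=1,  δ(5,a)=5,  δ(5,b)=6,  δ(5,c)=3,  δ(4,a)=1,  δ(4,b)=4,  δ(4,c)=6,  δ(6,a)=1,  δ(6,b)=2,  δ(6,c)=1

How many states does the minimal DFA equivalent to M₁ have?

Reachable states from the start: {0,1,2,3,4,5,6}. Unreachable: {7} — drop them.
Initial partition by acceptance: {5} | {0,1,2,3,4,6}.
On input b, block {0,1,2,3,4,6} splits into {0,2,3,4,6} and {1}.
Split {0,2,3,4,6} by δ(·,a) → {2,3,4,6} and {0}.
Refine {2,3,4,6} on symbol c: members go to different blocks, giving {2,3,6} and {4}.
No further refinement is possible. Final partition (5 blocks): {5} | {2,3,6} | {1} | {0} | {4}.

5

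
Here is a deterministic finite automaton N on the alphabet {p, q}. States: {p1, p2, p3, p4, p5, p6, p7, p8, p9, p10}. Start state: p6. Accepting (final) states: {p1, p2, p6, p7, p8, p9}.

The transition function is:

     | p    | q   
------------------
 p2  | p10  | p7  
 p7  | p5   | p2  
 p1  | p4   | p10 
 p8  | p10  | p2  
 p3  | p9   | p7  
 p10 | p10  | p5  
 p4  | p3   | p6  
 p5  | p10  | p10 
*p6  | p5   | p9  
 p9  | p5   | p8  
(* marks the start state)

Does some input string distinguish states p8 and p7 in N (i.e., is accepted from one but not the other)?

No

States {p1,p3,p4} cannot be reached from the start state, so discard them.
Start with accepting vs non-accepting: {p2,p6,p7,p8,p9} | {p5,p10}.
Stable partition: {p2,p6,p7,p8,p9} | {p5,p10} — 2 equivalence classes.
p8 and p7 lie in the same block of the stable partition, so they are equivalent — no string distinguishes them.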